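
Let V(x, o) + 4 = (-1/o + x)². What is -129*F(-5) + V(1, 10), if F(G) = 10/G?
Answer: 25481/100 ≈ 254.81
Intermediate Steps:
V(x, o) = -4 + (x - 1/o)² (V(x, o) = -4 + (-1/o + x)² = -4 + (x - 1/o)²)
-129*F(-5) + V(1, 10) = -1290/(-5) + (-4 + (-1 + 10*1)²/10²) = -1290*(-1)/5 + (-4 + (-1 + 10)²/100) = -129*(-2) + (-4 + (1/100)*9²) = 258 + (-4 + (1/100)*81) = 258 + (-4 + 81/100) = 258 - 319/100 = 25481/100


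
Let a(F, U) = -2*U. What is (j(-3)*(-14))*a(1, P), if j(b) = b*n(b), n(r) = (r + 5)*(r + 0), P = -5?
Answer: -2520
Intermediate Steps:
n(r) = r*(5 + r) (n(r) = (5 + r)*r = r*(5 + r))
j(b) = b²*(5 + b) (j(b) = b*(b*(5 + b)) = b²*(5 + b))
(j(-3)*(-14))*a(1, P) = (((-3)²*(5 - 3))*(-14))*(-2*(-5)) = ((9*2)*(-14))*10 = (18*(-14))*10 = -252*10 = -2520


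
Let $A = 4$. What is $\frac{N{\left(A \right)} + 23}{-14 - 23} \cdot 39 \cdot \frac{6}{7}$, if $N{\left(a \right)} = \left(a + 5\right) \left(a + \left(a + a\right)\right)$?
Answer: $- \frac{30654}{259} \approx -118.36$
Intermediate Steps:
$N{\left(a \right)} = 3 a \left(5 + a\right)$ ($N{\left(a \right)} = \left(5 + a\right) \left(a + 2 a\right) = \left(5 + a\right) 3 a = 3 a \left(5 + a\right)$)
$\frac{N{\left(A \right)} + 23}{-14 - 23} \cdot 39 \cdot \frac{6}{7} = \frac{3 \cdot 4 \left(5 + 4\right) + 23}{-14 - 23} \cdot 39 \cdot \frac{6}{7} = \frac{3 \cdot 4 \cdot 9 + 23}{-37} \cdot 39 \cdot 6 \cdot \frac{1}{7} = \left(108 + 23\right) \left(- \frac{1}{37}\right) 39 \cdot \frac{6}{7} = 131 \left(- \frac{1}{37}\right) 39 \cdot \frac{6}{7} = \left(- \frac{131}{37}\right) 39 \cdot \frac{6}{7} = \left(- \frac{5109}{37}\right) \frac{6}{7} = - \frac{30654}{259}$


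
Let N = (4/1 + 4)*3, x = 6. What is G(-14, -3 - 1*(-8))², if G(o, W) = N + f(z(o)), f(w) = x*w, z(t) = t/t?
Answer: 900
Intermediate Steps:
z(t) = 1
N = 24 (N = (4*1 + 4)*3 = (4 + 4)*3 = 8*3 = 24)
f(w) = 6*w
G(o, W) = 30 (G(o, W) = 24 + 6*1 = 24 + 6 = 30)
G(-14, -3 - 1*(-8))² = 30² = 900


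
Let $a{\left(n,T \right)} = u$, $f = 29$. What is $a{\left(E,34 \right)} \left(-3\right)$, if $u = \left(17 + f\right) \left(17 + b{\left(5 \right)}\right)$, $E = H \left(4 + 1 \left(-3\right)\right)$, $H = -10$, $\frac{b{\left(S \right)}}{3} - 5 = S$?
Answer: $-6486$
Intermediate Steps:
$b{\left(S \right)} = 15 + 3 S$
$E = -10$ ($E = - 10 \left(4 + 1 \left(-3\right)\right) = - 10 \left(4 - 3\right) = \left(-10\right) 1 = -10$)
$u = 2162$ ($u = \left(17 + 29\right) \left(17 + \left(15 + 3 \cdot 5\right)\right) = 46 \left(17 + \left(15 + 15\right)\right) = 46 \left(17 + 30\right) = 46 \cdot 47 = 2162$)
$a{\left(n,T \right)} = 2162$
$a{\left(E,34 \right)} \left(-3\right) = 2162 \left(-3\right) = -6486$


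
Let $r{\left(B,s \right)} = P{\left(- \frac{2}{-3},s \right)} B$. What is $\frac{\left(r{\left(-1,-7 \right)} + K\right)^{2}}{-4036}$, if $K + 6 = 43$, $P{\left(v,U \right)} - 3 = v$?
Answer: $- \frac{2500}{9081} \approx -0.2753$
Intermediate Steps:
$P{\left(v,U \right)} = 3 + v$
$K = 37$ ($K = -6 + 43 = 37$)
$r{\left(B,s \right)} = \frac{11 B}{3}$ ($r{\left(B,s \right)} = \left(3 - \frac{2}{-3}\right) B = \left(3 - - \frac{2}{3}\right) B = \left(3 + \frac{2}{3}\right) B = \frac{11 B}{3}$)
$\frac{\left(r{\left(-1,-7 \right)} + K\right)^{2}}{-4036} = \frac{\left(\frac{11}{3} \left(-1\right) + 37\right)^{2}}{-4036} = \left(- \frac{11}{3} + 37\right)^{2} \left(- \frac{1}{4036}\right) = \left(\frac{100}{3}\right)^{2} \left(- \frac{1}{4036}\right) = \frac{10000}{9} \left(- \frac{1}{4036}\right) = - \frac{2500}{9081}$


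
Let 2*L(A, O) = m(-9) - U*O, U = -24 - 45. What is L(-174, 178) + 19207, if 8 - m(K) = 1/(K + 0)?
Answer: 456337/18 ≈ 25352.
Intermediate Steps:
U = -69
m(K) = 8 - 1/K (m(K) = 8 - 1/(K + 0) = 8 - 1/K)
L(A, O) = 73/18 + 69*O/2 (L(A, O) = ((8 - 1/(-9)) - (-69)*O)/2 = ((8 - 1*(-⅑)) + 69*O)/2 = ((8 + ⅑) + 69*O)/2 = (73/9 + 69*O)/2 = 73/18 + 69*O/2)
L(-174, 178) + 19207 = (73/18 + (69/2)*178) + 19207 = (73/18 + 6141) + 19207 = 110611/18 + 19207 = 456337/18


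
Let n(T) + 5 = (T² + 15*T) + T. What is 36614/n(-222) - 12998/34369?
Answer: 664027020/1571591263 ≈ 0.42252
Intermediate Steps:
n(T) = -5 + T² + 16*T (n(T) = -5 + ((T² + 15*T) + T) = -5 + (T² + 16*T) = -5 + T² + 16*T)
36614/n(-222) - 12998/34369 = 36614/(-5 + (-222)² + 16*(-222)) - 12998/34369 = 36614/(-5 + 49284 - 3552) - 12998*1/34369 = 36614/45727 - 12998/34369 = 664027020/1571591263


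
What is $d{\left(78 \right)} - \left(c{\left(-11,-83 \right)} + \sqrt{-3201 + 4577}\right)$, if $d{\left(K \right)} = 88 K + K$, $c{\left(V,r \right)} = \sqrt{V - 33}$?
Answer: $6942 - 4 \sqrt{86} - 2 i \sqrt{11} \approx 6904.9 - 6.6332 i$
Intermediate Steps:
$c{\left(V,r \right)} = \sqrt{-33 + V}$
$d{\left(K \right)} = 89 K$
$d{\left(78 \right)} - \left(c{\left(-11,-83 \right)} + \sqrt{-3201 + 4577}\right) = 89 \cdot 78 - \left(\sqrt{-33 - 11} + \sqrt{-3201 + 4577}\right) = 6942 - \left(\sqrt{-44} + \sqrt{1376}\right) = 6942 - \left(2 i \sqrt{11} + 4 \sqrt{86}\right) = 6942 - \left(4 \sqrt{86} + 2 i \sqrt{11}\right) = 6942 - 4 \sqrt{86} - 2 i \sqrt{11}$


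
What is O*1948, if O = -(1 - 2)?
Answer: 1948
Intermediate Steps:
O = 1 (O = -1*(-1) = 1)
O*1948 = 1*1948 = 1948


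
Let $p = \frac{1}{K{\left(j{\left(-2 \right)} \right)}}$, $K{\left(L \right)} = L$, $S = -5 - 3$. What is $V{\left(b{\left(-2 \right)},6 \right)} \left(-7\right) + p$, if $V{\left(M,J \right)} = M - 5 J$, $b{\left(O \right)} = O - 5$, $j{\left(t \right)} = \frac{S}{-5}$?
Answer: $\frac{2077}{8} \approx 259.63$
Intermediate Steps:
$S = -8$
$j{\left(t \right)} = \frac{8}{5}$ ($j{\left(t \right)} = - \frac{8}{-5} = \left(-8\right) \left(- \frac{1}{5}\right) = \frac{8}{5}$)
$b{\left(O \right)} = -5 + O$
$p = \frac{5}{8}$ ($p = \frac{1}{\frac{8}{5}} = \frac{5}{8} \approx 0.625$)
$V{\left(b{\left(-2 \right)},6 \right)} \left(-7\right) + p = \left(\left(-5 - 2\right) - 30\right) \left(-7\right) + \frac{5}{8} = \left(-7 - 30\right) \left(-7\right) + \frac{5}{8} = \left(-37\right) \left(-7\right) + \frac{5}{8} = 259 + \frac{5}{8} = \frac{2077}{8}$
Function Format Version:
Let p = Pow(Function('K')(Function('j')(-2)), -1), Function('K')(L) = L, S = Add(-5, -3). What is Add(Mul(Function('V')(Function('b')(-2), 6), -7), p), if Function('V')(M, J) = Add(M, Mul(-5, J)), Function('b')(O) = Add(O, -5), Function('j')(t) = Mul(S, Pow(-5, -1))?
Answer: Rational(2077, 8) ≈ 259.63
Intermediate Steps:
S = -8
Function('j')(t) = Rational(8, 5) (Function('j')(t) = Mul(-8, Pow(-5, -1)) = Mul(-8, Rational(-1, 5)) = Rational(8, 5))
Function('b')(O) = Add(-5, O)
p = Rational(5, 8) (p = Pow(Rational(8, 5), -1) = Rational(5, 8) ≈ 0.62500)
Add(Mul(Function('V')(Function('b')(-2), 6), -7), p) = Add(Mul(Add(Add(-5, -2), Mul(-5, 6)), -7), Rational(5, 8)) = Add(Mul(Add(-7, -30), -7), Rational(5, 8)) = Add(Mul(-37, -7), Rational(5, 8)) = Add(259, Rational(5, 8)) = Rational(2077, 8)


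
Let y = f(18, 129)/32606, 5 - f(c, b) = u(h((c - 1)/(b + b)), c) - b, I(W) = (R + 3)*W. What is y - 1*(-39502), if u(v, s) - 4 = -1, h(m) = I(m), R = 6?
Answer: 1288002343/32606 ≈ 39502.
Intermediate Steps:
I(W) = 9*W (I(W) = (6 + 3)*W = 9*W)
h(m) = 9*m
u(v, s) = 3 (u(v, s) = 4 - 1 = 3)
f(c, b) = 2 + b (f(c, b) = 5 - (3 - b) = 5 + (-3 + b) = 2 + b)
y = 131/32606 (y = (2 + 129)/32606 = 131*(1/32606) = 131/32606 ≈ 0.0040177)
y - 1*(-39502) = 131/32606 - 1*(-39502) = 131/32606 + 39502 = 1288002343/32606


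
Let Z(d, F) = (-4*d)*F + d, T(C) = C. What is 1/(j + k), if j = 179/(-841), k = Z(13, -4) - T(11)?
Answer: 841/176431 ≈ 0.0047667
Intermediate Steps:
Z(d, F) = d - 4*F*d (Z(d, F) = -4*F*d + d = d - 4*F*d)
k = 210 (k = 13*(1 - 4*(-4)) - 1*11 = 13*(1 + 16) - 11 = 13*17 - 11 = 221 - 11 = 210)
j = -179/841 (j = 179*(-1/841) = -179/841 ≈ -0.21284)
1/(j + k) = 1/(-179/841 + 210) = 1/(176431/841) = 841/176431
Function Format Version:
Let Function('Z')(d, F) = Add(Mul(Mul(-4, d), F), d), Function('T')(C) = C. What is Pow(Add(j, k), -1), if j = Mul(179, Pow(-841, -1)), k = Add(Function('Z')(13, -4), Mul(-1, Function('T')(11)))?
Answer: Rational(841, 176431) ≈ 0.0047667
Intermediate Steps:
Function('Z')(d, F) = Add(d, Mul(-4, F, d)) (Function('Z')(d, F) = Add(Mul(-4, F, d), d) = Add(d, Mul(-4, F, d)))
k = 210 (k = Add(Mul(13, Add(1, Mul(-4, -4))), Mul(-1, 11)) = Add(Mul(13, Add(1, 16)), -11) = Add(Mul(13, 17), -11) = Add(221, -11) = 210)
j = Rational(-179, 841) (j = Mul(179, Rational(-1, 841)) = Rational(-179, 841) ≈ -0.21284)
Pow(Add(j, k), -1) = Pow(Add(Rational(-179, 841), 210), -1) = Pow(Rational(176431, 841), -1) = Rational(841, 176431)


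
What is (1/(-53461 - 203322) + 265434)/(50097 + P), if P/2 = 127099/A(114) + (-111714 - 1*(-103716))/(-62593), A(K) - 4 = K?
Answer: 251710074999748327/49549880258367430 ≈ 5.0799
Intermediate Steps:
A(K) = 4 + K
P = 7956451471/3692987 (P = 2*(127099/(4 + 114) + (-111714 - 1*(-103716))/(-62593)) = 2*(127099/118 + (-111714 + 103716)*(-1/62593)) = 2*(127099*(1/118) - 7998*(-1/62593)) = 2*(127099/118 + 7998/62593) = 2*(7956451471/7385974) = 7956451471/3692987 ≈ 2154.5)
(1/(-53461 - 203322) + 265434)/(50097 + P) = (1/(-53461 - 203322) + 265434)/(50097 + 7956451471/3692987) = (1/(-256783) + 265434)/(192964021210/3692987) = (-1/256783 + 265434)*(3692987/192964021210) = (68158938821/256783)*(3692987/192964021210) = 251710074999748327/49549880258367430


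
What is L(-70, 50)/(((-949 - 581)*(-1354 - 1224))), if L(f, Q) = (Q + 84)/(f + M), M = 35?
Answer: -67/69025950 ≈ -9.7065e-7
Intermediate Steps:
L(f, Q) = (84 + Q)/(35 + f) (L(f, Q) = (Q + 84)/(f + 35) = (84 + Q)/(35 + f))
L(-70, 50)/(((-949 - 581)*(-1354 - 1224))) = ((84 + 50)/(35 - 70))/(((-949 - 581)*(-1354 - 1224))) = (134/(-35))/((-1530*(-2578))) = -1/35*134/3944340 = -134/35*1/3944340 = -67/69025950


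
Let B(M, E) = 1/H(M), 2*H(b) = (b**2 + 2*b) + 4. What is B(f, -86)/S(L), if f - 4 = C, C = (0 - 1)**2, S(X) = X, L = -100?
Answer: -1/1950 ≈ -0.00051282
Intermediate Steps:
H(b) = 2 + b + b**2/2 (H(b) = ((b**2 + 2*b) + 4)/2 = (4 + b**2 + 2*b)/2 = 2 + b + b**2/2)
C = 1 (C = (-1)**2 = 1)
f = 5 (f = 4 + 1 = 5)
B(M, E) = 1/(2 + M + M**2/2)
B(f, -86)/S(L) = (2/(4 + 5**2 + 2*5))/(-100) = (2/(4 + 25 + 10))*(-1/100) = (2/39)*(-1/100) = -1/1950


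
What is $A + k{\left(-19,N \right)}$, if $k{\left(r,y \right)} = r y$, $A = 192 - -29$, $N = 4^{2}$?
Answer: $-83$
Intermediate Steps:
$N = 16$
$A = 221$ ($A = 192 + 29 = 221$)
$A + k{\left(-19,N \right)} = 221 - 304 = -83$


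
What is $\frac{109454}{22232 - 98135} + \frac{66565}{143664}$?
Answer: $- \frac{3557372087}{3634842864} \approx -0.97869$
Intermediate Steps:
$\frac{109454}{22232 - 98135} + \frac{66565}{143664} = \frac{109454}{-75903} + 66565 \cdot \frac{1}{143664} = 109454 \left(- \frac{1}{75903}\right) + \frac{66565}{143664} = - \frac{109454}{75903} + \frac{66565}{143664} = - \frac{3557372087}{3634842864}$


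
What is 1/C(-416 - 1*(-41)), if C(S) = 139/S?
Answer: -375/139 ≈ -2.6978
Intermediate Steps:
1/C(-416 - 1*(-41)) = 1/(139/(-416 - 1*(-41))) = 1/(139/(-416 + 41)) = 1/(139/(-375)) = 1/(139*(-1/375)) = 1/(-139/375) = -375/139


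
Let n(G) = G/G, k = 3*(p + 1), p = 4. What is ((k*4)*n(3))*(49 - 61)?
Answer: -720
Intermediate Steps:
k = 15 (k = 3*(4 + 1) = 3*5 = 15)
n(G) = 1
((k*4)*n(3))*(49 - 61) = ((15*4)*1)*(49 - 61) = (60*1)*(-12) = 60*(-12) = -720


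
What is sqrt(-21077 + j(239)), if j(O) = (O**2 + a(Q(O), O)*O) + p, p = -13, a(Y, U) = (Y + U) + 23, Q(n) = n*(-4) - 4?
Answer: I*sqrt(130791) ≈ 361.65*I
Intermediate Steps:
Q(n) = -4 - 4*n (Q(n) = -4*n - 4 = -4 - 4*n)
a(Y, U) = 23 + U + Y (a(Y, U) = (U + Y) + 23 = 23 + U + Y)
j(O) = -13 + O**2 + O*(19 - 3*O) (j(O) = (O**2 + (23 + O + (-4 - 4*O))*O) - 13 = (O**2 + (19 - 3*O)*O) - 13 = (O**2 + O*(19 - 3*O)) - 13 = -13 + O**2 + O*(19 - 3*O))
sqrt(-21077 + j(239)) = sqrt(-21077 + (-13 - 2*239**2 + 19*239)) = sqrt(-21077 + (-13 - 2*57121 + 4541)) = sqrt(-21077 + (-13 - 114242 + 4541)) = sqrt(-21077 - 109714) = sqrt(-130791) = I*sqrt(130791)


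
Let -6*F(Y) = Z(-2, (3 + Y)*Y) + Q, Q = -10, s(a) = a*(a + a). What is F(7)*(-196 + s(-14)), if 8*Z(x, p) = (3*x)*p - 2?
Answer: 12299/6 ≈ 2049.8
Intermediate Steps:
s(a) = 2*a² (s(a) = a*(2*a) = 2*a²)
Z(x, p) = -¼ + 3*p*x/8 (Z(x, p) = ((3*x)*p - 2)/8 = (3*p*x - 2)/8 = (-2 + 3*p*x)/8 = -¼ + 3*p*x/8)
F(Y) = 41/24 + Y*(3 + Y)/8 (F(Y) = -((-¼ + (3/8)*((3 + Y)*Y)*(-2)) - 10)/6 = -((-¼ + (3/8)*(Y*(3 + Y))*(-2)) - 10)/6 = -((-¼ - 3*Y*(3 + Y)/4) - 10)/6 = -(-41/4 - 3*Y*(3 + Y)/4)/6 = 41/24 + Y*(3 + Y)/8)
F(7)*(-196 + s(-14)) = (41/24 + (⅛)*7*(3 + 7))*(-196 + 2*(-14)²) = (41/24 + (⅛)*7*10)*(-196 + 2*196) = (41/24 + 35/4)*(-196 + 392) = (251/24)*196 = 12299/6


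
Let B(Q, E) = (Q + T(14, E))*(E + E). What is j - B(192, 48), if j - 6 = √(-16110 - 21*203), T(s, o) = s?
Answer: -19770 + I*√20373 ≈ -19770.0 + 142.73*I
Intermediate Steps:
B(Q, E) = 2*E*(14 + Q) (B(Q, E) = (Q + 14)*(E + E) = (14 + Q)*(2*E) = 2*E*(14 + Q))
j = 6 + I*√20373 (j = 6 + √(-16110 - 21*203) = 6 + √(-16110 - 4263) = 6 + √(-20373) = 6 + I*√20373 ≈ 6.0 + 142.73*I)
j - B(192, 48) = (6 + I*√20373) - 2*48*(14 + 192) = (6 + I*√20373) - 2*48*206 = (6 + I*√20373) - 1*19776 = (6 + I*√20373) - 19776 = -19770 + I*√20373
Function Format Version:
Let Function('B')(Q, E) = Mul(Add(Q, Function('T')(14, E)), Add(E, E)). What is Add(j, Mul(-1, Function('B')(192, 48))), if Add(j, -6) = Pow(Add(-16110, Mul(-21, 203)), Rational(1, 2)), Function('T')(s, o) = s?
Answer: Add(-19770, Mul(I, Pow(20373, Rational(1, 2)))) ≈ Add(-19770., Mul(142.73, I))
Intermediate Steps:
Function('B')(Q, E) = Mul(2, E, Add(14, Q)) (Function('B')(Q, E) = Mul(Add(Q, 14), Add(E, E)) = Mul(Add(14, Q), Mul(2, E)) = Mul(2, E, Add(14, Q)))
j = Add(6, Mul(I, Pow(20373, Rational(1, 2)))) (j = Add(6, Pow(Add(-16110, Mul(-21, 203)), Rational(1, 2))) = Add(6, Pow(Add(-16110, -4263), Rational(1, 2))) = Add(6, Pow(-20373, Rational(1, 2))) = Add(6, Mul(I, Pow(20373, Rational(1, 2)))) ≈ Add(6.0000, Mul(142.73, I)))
Add(j, Mul(-1, Function('B')(192, 48))) = Add(Add(6, Mul(I, Pow(20373, Rational(1, 2)))), Mul(-1, Mul(2, 48, Add(14, 192)))) = Add(Add(6, Mul(I, Pow(20373, Rational(1, 2)))), Mul(-1, Mul(2, 48, 206))) = Add(Add(6, Mul(I, Pow(20373, Rational(1, 2)))), Mul(-1, 19776)) = Add(Add(6, Mul(I, Pow(20373, Rational(1, 2)))), -19776) = Add(-19770, Mul(I, Pow(20373, Rational(1, 2))))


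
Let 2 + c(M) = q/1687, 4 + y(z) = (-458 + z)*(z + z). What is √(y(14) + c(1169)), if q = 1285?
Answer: I*√35395994627/1687 ≈ 111.52*I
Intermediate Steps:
y(z) = -4 + 2*z*(-458 + z) (y(z) = -4 + (-458 + z)*(z + z) = -4 + (-458 + z)*(2*z) = -4 + 2*z*(-458 + z))
c(M) = -2089/1687 (c(M) = -2 + 1285/1687 = -2089/1687)
√(y(14) + c(1169)) = √((-4 - 916*14 + 2*14²) - 2089/1687) = √((-4 - 12824 + 2*196) - 2089/1687) = √((-4 - 12824 + 392) - 2089/1687) = √(-12436 - 2089/1687) = √(-20981621/1687) = I*√35395994627/1687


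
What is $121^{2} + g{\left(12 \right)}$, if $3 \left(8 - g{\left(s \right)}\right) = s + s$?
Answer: $14641$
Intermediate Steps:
$g{\left(s \right)} = 8 - \frac{2 s}{3}$ ($g{\left(s \right)} = 8 - \frac{s + s}{3} = 8 - \frac{2 s}{3}$)
$121^{2} + g{\left(12 \right)} = 121^{2} + \left(8 - 8\right) = 14641 + \left(8 - 8\right) = 14641 + 0 = 14641$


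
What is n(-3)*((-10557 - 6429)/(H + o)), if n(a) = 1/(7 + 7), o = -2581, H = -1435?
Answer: 8493/28112 ≈ 0.30211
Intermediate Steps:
n(a) = 1/14
n(-3)*((-10557 - 6429)/(H + o)) = ((-10557 - 6429)/(-1435 - 2581))/14 = (-16986/(-4016))/14 = (-16986*(-1/4016))/14 = (1/14)*(8493/2008) = 8493/28112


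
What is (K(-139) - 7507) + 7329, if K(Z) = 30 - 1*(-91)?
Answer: -57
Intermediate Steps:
K(Z) = 121 (K(Z) = 30 + 91 = 121)
(K(-139) - 7507) + 7329 = (121 - 7507) + 7329 = -7386 + 7329 = -57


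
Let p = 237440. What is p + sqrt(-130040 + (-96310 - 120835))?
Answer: 237440 + I*sqrt(347185) ≈ 2.3744e+5 + 589.22*I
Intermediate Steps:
p + sqrt(-130040 + (-96310 - 120835)) = 237440 + sqrt(-130040 + (-96310 - 120835)) = 237440 + sqrt(-130040 - 217145) = 237440 + sqrt(-347185) = 237440 + I*sqrt(347185)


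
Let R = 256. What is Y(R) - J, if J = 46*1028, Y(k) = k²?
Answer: 18248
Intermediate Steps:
J = 47288
Y(R) - J = 256² - 1*47288 = 65536 - 47288 = 18248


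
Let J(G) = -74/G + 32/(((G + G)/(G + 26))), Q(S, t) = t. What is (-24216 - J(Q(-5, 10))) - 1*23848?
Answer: -240571/5 ≈ -48114.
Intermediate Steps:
J(G) = -74/G + 16*(26 + G)/G (J(G) = -74/G + 32/(((2*G)/(26 + G))) = -74/G + 32/((2*G/(26 + G))) = -74/G + 32*((26 + G)/(2*G)) = -74/G + 16*(26 + G)/G)
(-24216 - J(Q(-5, 10))) - 1*23848 = (-24216 - (16 + 342/10)) - 1*23848 = (-24216 - (16 + 342*(⅒))) - 23848 = (-24216 - (16 + 171/5)) - 23848 = (-24216 - 1*251/5) - 23848 = (-24216 - 251/5) - 23848 = -121331/5 - 23848 = -240571/5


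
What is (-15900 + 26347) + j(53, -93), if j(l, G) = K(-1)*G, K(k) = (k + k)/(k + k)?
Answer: 10354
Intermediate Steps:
K(k) = 1 (K(k) = (2*k)/((2*k)) = (2*k)*(1/(2*k)) = 1)
j(l, G) = G (j(l, G) = 1*G = G)
(-15900 + 26347) + j(53, -93) = (-15900 + 26347) - 93 = 10447 - 93 = 10354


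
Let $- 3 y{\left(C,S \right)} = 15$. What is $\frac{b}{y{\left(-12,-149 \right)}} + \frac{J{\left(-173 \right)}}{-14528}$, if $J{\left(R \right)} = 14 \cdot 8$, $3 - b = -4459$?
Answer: $- \frac{4051531}{4540} \approx -892.41$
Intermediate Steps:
$b = 4462$ ($b = 3 - -4459 = 3 + 4459 = 4462$)
$J{\left(R \right)} = 112$
$y{\left(C,S \right)} = -5$ ($y{\left(C,S \right)} = \left(- \frac{1}{3}\right) 15 = -5$)
$\frac{b}{y{\left(-12,-149 \right)}} + \frac{J{\left(-173 \right)}}{-14528} = \frac{4462}{-5} + \frac{112}{-14528} = 4462 \left(- \frac{1}{5}\right) + 112 \left(- \frac{1}{14528}\right) = - \frac{4462}{5} - \frac{7}{908} = - \frac{4051531}{4540}$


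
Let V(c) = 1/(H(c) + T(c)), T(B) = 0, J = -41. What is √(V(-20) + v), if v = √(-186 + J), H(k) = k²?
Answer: √(1 + 400*I*√227)/20 ≈ 2.7449 + 2.7444*I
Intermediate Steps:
V(c) = c⁻² (V(c) = 1/(c² + 0) = 1/(c²) = c⁻²)
v = I*√227 (v = √(-186 - 41) = √(-227) = I*√227 ≈ 15.067*I)
√(V(-20) + v) = √((-20)⁻² + I*√227) = √(1/400 + I*√227)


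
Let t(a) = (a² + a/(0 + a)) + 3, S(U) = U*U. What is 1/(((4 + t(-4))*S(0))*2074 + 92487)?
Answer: 1/92487 ≈ 1.0812e-5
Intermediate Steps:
S(U) = U²
t(a) = 4 + a² (t(a) = (a² + a/a) + 3 = (a² + 1) + 3 = (1 + a²) + 3 = 4 + a²)
1/(((4 + t(-4))*S(0))*2074 + 92487) = 1/(((4 + (4 + (-4)²))*0²)*2074 + 92487) = 1/(((4 + (4 + 16))*0)*2074 + 92487) = 1/(((4 + 20)*0)*2074 + 92487) = 1/((24*0)*2074 + 92487) = 1/(0*2074 + 92487) = 1/(0 + 92487) = 1/92487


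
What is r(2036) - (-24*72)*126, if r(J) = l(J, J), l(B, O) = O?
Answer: 219764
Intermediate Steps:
r(J) = J
r(2036) - (-24*72)*126 = 2036 - (-24*72)*126 = 2036 - (-1728)*126 = 2036 - 1*(-217728) = 2036 + 217728 = 219764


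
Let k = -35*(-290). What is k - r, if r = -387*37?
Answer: 24469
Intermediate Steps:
k = 10150
r = -14319
k - r = 10150 - 1*(-14319) = 10150 + 14319 = 24469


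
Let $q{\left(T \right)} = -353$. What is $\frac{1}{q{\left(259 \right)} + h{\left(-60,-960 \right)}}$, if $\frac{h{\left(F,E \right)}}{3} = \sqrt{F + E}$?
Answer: $- \frac{353}{133789} - \frac{6 i \sqrt{255}}{133789} \approx -0.0026385 - 0.00071615 i$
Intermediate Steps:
$h{\left(F,E \right)} = 3 \sqrt{E + F}$ ($h{\left(F,E \right)} = 3 \sqrt{F + E} = 3 \sqrt{E + F}$)
$\frac{1}{q{\left(259 \right)} + h{\left(-60,-960 \right)}} = \frac{1}{-353 + 3 \sqrt{-960 - 60}} = \frac{1}{-353 + 3 \sqrt{-1020}} = \frac{1}{-353 + 3 \cdot 2 i \sqrt{255}} = \frac{1}{-353 + 6 i \sqrt{255}}$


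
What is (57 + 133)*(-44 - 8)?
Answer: -9880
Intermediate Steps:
(57 + 133)*(-44 - 8) = 190*(-52) = -9880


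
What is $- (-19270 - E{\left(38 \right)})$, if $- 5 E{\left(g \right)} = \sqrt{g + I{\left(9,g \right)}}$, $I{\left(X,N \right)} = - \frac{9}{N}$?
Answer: $19270 - \frac{\sqrt{54530}}{190} \approx 19269.0$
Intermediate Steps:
$E{\left(g \right)} = - \frac{\sqrt{g - \frac{9}{g}}}{5}$
$- (-19270 - E{\left(38 \right)}) = - (-19270 - - \frac{\sqrt{38 - \frac{9}{38}}}{5}) = - (-19270 - - \frac{\sqrt{\frac{1435}{38}}}{5}) = - (-19270 - - \frac{\frac{1}{38} \sqrt{54530}}{5}) = - (-19270 - - \frac{\sqrt{54530}}{190}) = - (-19270 + \frac{\sqrt{54530}}{190}) = 19270 - \frac{\sqrt{54530}}{190}$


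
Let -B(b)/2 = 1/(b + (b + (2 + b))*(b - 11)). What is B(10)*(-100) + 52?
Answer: 106/3 ≈ 35.333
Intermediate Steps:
B(b) = -2/(b + (-11 + b)*(2 + 2*b)) (B(b) = -2/(b + (b + (2 + b))*(b - 11)) = -2/(b + (2 + 2*b)*(-11 + b)) = -2/(b + (-11 + b)*(2 + 2*b)))
B(10)*(-100) + 52 = (2/(22 - 2*10² + 19*10))*(-100) + 52 = (2/(22 - 2*100 + 190))*(-100) + 52 = (2/(22 - 200 + 190))*(-100) + 52 = (2/12)*(-100) + 52 = (2*(1/12))*(-100) + 52 = (⅙)*(-100) + 52 = -50/3 + 52 = 106/3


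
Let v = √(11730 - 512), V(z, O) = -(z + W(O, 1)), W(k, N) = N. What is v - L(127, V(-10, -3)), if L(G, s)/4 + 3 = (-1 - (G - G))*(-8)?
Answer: -20 + √11218 ≈ 85.915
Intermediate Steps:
V(z, O) = -1 - z (V(z, O) = -(z + 1) = -(1 + z) = -1 - z)
v = √11218 ≈ 105.92
L(G, s) = 20 (L(G, s) = -12 + 4*((-1 - (G - G))*(-8)) = -12 + 4*((-1 - 1*0)*(-8)) = -12 + 4*((-1 + 0)*(-8)) = -12 + 4*(-1*(-8)) = -12 + 4*8 = -12 + 32 = 20)
v - L(127, V(-10, -3)) = √11218 - 1*20 = √11218 - 20 = -20 + √11218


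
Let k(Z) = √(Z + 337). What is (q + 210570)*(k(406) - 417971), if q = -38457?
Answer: -71938242723 + 172113*√743 ≈ -7.1933e+10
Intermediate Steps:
k(Z) = √(337 + Z)
(q + 210570)*(k(406) - 417971) = (-38457 + 210570)*(√(337 + 406) - 417971) = 172113*(√743 - 417971) = 172113*(-417971 + √743) = -71938242723 + 172113*√743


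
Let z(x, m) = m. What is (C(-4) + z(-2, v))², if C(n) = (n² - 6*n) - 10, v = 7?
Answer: 1369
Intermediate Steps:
C(n) = -10 + n² - 6*n
(C(-4) + z(-2, v))² = ((-10 + (-4)² - 6*(-4)) + 7)² = ((-10 + 16 + 24) + 7)² = (30 + 7)² = 37² = 1369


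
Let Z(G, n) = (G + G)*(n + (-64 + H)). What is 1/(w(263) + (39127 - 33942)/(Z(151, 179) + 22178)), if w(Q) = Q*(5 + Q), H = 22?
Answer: 63552/4479404353 ≈ 1.4188e-5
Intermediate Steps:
Z(G, n) = 2*G*(-42 + n) (Z(G, n) = (G + G)*(n + (-64 + 22)) = (2*G)*(n - 42) = (2*G)*(-42 + n) = 2*G*(-42 + n))
1/(w(263) + (39127 - 33942)/(Z(151, 179) + 22178)) = 1/(263*(5 + 263) + (39127 - 33942)/(2*151*(-42 + 179) + 22178)) = 1/(263*268 + 5185/(2*151*137 + 22178)) = 1/(70484 + 5185/(41374 + 22178)) = 1/(70484 + 5185/63552) = 1/(4479404353/63552) = 63552/4479404353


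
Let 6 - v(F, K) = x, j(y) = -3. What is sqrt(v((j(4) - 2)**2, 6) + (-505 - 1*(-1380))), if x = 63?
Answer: sqrt(818) ≈ 28.601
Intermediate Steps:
v(F, K) = -57 (v(F, K) = 6 - 1*63 = 6 - 63 = -57)
sqrt(v((j(4) - 2)**2, 6) + (-505 - 1*(-1380))) = sqrt(-57 + (-505 - 1*(-1380))) = sqrt(-57 + (-505 + 1380)) = sqrt(-57 + 875) = sqrt(818)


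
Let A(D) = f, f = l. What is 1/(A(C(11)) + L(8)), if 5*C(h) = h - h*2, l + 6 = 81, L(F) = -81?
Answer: -1/6 ≈ -0.16667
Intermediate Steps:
l = 75 (l = -6 + 81 = 75)
C(h) = -h/5 (C(h) = (h - h*2)/5 = (h - 2*h)/5 = (-h)/5 = -h/5)
f = 75
A(D) = 75
1/(A(C(11)) + L(8)) = 1/(75 - 81) = 1/(-6) = -1/6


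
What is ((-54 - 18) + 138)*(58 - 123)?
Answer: -4290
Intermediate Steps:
((-54 - 18) + 138)*(58 - 123) = (-72 + 138)*(-65) = 66*(-65) = -4290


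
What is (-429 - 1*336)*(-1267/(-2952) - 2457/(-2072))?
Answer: -7496915/6068 ≈ -1235.5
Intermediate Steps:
(-429 - 1*336)*(-1267/(-2952) - 2457/(-2072)) = (-429 - 336)*(-1267*(-1/2952) - 2457*(-1/2072)) = -765*(1267/2952 + 351/296) = -765*88199/54612 = -7496915/6068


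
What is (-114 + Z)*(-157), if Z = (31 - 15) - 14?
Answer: 17584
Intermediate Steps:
Z = 2 (Z = 16 - 14 = 2)
(-114 + Z)*(-157) = (-114 + 2)*(-157) = -112*(-157) = 17584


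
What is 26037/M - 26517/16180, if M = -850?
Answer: -44381811/1375300 ≈ -32.271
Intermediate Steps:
26037/M - 26517/16180 = 26037/(-850) - 26517/16180 = 26037*(-1/850) - 26517*1/16180 = -26037/850 - 26517/16180 = -44381811/1375300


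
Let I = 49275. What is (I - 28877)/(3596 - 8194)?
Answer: -10199/2299 ≈ -4.4363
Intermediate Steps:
(I - 28877)/(3596 - 8194) = (49275 - 28877)/(3596 - 8194) = 20398/(-4598) = 20398*(-1/4598) = -10199/2299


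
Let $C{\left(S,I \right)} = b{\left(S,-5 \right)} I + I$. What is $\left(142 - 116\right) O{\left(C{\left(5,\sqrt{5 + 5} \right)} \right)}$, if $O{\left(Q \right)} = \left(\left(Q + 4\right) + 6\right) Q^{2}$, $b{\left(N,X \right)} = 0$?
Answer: $2600 + 260 \sqrt{10} \approx 3422.2$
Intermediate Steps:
$C{\left(S,I \right)} = I$ ($C{\left(S,I \right)} = 0 I + I = 0 + I = I$)
$O{\left(Q \right)} = Q^{2} \left(10 + Q\right)$ ($O{\left(Q \right)} = \left(\left(4 + Q\right) + 6\right) Q^{2} = \left(10 + Q\right) Q^{2} = Q^{2} \left(10 + Q\right)$)
$\left(142 - 116\right) O{\left(C{\left(5,\sqrt{5 + 5} \right)} \right)} = \left(142 - 116\right) \left(\sqrt{5 + 5}\right)^{2} \left(10 + \sqrt{5 + 5}\right) = 26 \left(\sqrt{10}\right)^{2} \left(10 + \sqrt{10}\right) = 26 \cdot 10 \left(10 + \sqrt{10}\right) = 26 \left(100 + 10 \sqrt{10}\right) = 2600 + 260 \sqrt{10}$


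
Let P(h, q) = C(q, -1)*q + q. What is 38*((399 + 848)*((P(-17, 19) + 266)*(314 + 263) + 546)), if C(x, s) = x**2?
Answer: 195355134724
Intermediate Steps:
P(h, q) = q + q**3 (P(h, q) = q**2*q + q = q**3 + q = q + q**3)
38*((399 + 848)*((P(-17, 19) + 266)*(314 + 263) + 546)) = 38*((399 + 848)*(((19 + 19**3) + 266)*(314 + 263) + 546)) = 38*(1247*(((19 + 6859) + 266)*577 + 546)) = 38*(1247*((6878 + 266)*577 + 546)) = 38*(1247*(7144*577 + 546)) = 38*(1247*(4122088 + 546)) = 38*(1247*4122634) = 38*5140924598 = 195355134724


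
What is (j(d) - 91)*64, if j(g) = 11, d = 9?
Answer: -5120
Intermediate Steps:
(j(d) - 91)*64 = (11 - 91)*64 = -80*64 = -5120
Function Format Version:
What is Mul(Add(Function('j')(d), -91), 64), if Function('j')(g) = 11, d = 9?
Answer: -5120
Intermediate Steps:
Mul(Add(Function('j')(d), -91), 64) = Mul(Add(11, -91), 64) = Mul(-80, 64) = -5120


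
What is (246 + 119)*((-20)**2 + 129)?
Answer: 193085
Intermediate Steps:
(246 + 119)*((-20)**2 + 129) = 365*(400 + 129) = 365*529 = 193085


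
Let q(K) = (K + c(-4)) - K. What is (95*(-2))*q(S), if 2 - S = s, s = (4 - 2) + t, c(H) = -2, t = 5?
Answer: 380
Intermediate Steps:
s = 7 (s = (4 - 2) + 5 = 2 + 5 = 7)
S = -5 (S = 2 - 1*7 = 2 - 7 = -5)
q(K) = -2 (q(K) = (K - 2) - K = (-2 + K) - K = -2)
(95*(-2))*q(S) = (95*(-2))*(-2) = -190*(-2) = 380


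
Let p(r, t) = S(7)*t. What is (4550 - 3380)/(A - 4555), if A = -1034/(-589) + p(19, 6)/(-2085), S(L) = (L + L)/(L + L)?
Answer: -53216150/207099397 ≈ -0.25696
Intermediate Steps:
S(L) = 1 (S(L) = (2*L)/((2*L)) = (2*L)*(1/(2*L)) = 1)
p(r, t) = t (p(r, t) = 1*t = t)
A = 717452/409355 (A = -1034/(-589) + 6/(-2085) = -1034*(-1/589) + 6*(-1/2085) = 1034/589 - 2/695 = 717452/409355 ≈ 1.7526)
(4550 - 3380)/(A - 4555) = (4550 - 3380)/(717452/409355 - 4555) = 1170/(-1863894573/409355) = 1170*(-409355/1863894573) = -53216150/207099397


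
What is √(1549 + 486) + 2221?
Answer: 2221 + √2035 ≈ 2266.1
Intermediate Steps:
√(1549 + 486) + 2221 = √2035 + 2221 = 2221 + √2035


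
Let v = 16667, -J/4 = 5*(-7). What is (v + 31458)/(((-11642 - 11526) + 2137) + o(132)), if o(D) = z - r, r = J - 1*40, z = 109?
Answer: -48125/21022 ≈ -2.2893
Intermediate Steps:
J = 140 (J = -20*(-7) = -4*(-35) = 140)
r = 100 (r = 140 - 1*40 = 140 - 40 = 100)
o(D) = 9 (o(D) = 109 - 1*100 = 109 - 100 = 9)
(v + 31458)/(((-11642 - 11526) + 2137) + o(132)) = (16667 + 31458)/(((-11642 - 11526) + 2137) + 9) = 48125/((-23168 + 2137) + 9) = 48125/(-21031 + 9) = 48125/(-21022) = 48125*(-1/21022) = -48125/21022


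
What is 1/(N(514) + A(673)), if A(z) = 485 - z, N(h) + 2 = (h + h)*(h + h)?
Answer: 1/1056594 ≈ 9.4644e-7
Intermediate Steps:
N(h) = -2 + 4*h² (N(h) = -2 + (h + h)*(h + h) = -2 + (2*h)*(2*h) = -2 + 4*h²)
1/(N(514) + A(673)) = 1/((-2 + 4*514²) + (485 - 1*673)) = 1/((-2 + 4*264196) + (485 - 673)) = 1/((-2 + 1056784) - 188) = 1/(1056782 - 188) = 1/1056594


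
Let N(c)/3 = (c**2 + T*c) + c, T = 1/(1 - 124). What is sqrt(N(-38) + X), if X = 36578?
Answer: sqrt(68579634)/41 ≈ 201.98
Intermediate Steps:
T = -1/123 (T = 1/(-123) = -1/123 ≈ -0.0081301)
N(c) = 3*c**2 + 122*c/41 (N(c) = 3*((c**2 - c/123) + c) = 3*(c**2 + 122*c/123) = 3*c**2 + 122*c/41)
sqrt(N(-38) + X) = sqrt((1/41)*(-38)*(122 + 123*(-38)) + 36578) = sqrt((1/41)*(-38)*(122 - 4674) + 36578) = sqrt((1/41)*(-38)*(-4552) + 36578) = sqrt(172976/41 + 36578) = sqrt(1672674/41) = sqrt(68579634)/41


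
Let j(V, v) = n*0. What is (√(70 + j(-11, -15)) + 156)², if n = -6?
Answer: (156 + √70)² ≈ 27016.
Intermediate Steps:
j(V, v) = 0 (j(V, v) = -6*0 = 0)
(√(70 + j(-11, -15)) + 156)² = (√(70 + 0) + 156)² = (√70 + 156)² = (156 + √70)²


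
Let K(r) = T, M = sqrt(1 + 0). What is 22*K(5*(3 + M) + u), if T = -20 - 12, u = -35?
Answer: -704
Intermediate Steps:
M = 1 (M = sqrt(1) = 1)
T = -32
K(r) = -32
22*K(5*(3 + M) + u) = 22*(-32) = -704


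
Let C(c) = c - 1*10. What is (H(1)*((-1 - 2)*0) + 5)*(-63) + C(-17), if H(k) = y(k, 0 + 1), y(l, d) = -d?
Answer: -342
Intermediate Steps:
H(k) = -1 (H(k) = -(0 + 1) = -1*1 = -1)
C(c) = -10 + c (C(c) = c - 10 = -10 + c)
(H(1)*((-1 - 2)*0) + 5)*(-63) + C(-17) = (-(-1 - 2)*0 + 5)*(-63) + (-10 - 17) = (-(-3)*0 + 5)*(-63) - 27 = (-1*0 + 5)*(-63) - 27 = (0 + 5)*(-63) - 27 = 5*(-63) - 27 = -315 - 27 = -342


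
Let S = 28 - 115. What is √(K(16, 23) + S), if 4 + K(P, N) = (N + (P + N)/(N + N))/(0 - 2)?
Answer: I*√217787/46 ≈ 10.145*I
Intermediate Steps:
K(P, N) = -4 - N/2 - (N + P)/(4*N) (K(P, N) = -4 + (N + (P + N)/(N + N))/(0 - 2) = -4 + (N + (N + P)/((2*N)))/(-2) = -4 + (N + (N + P)*(1/(2*N)))*(-½) = -4 + (N + (N + P)/(2*N))*(-½) = -4 + (-N/2 - (N + P)/(4*N)) = -4 - N/2 - (N + P)/(4*N))
S = -87
√(K(16, 23) + S) = √((¼)*(-1*16 - 1*23*(17 + 2*23))/23 - 87) = √((¼)*(1/23)*(-16 - 1*23*(17 + 46)) - 87) = √((¼)*(1/23)*(-16 - 1*23*63) - 87) = √((¼)*(1/23)*(-16 - 1449) - 87) = √((¼)*(1/23)*(-1465) - 87) = √(-1465/92 - 87) = √(-9469/92) = I*√217787/46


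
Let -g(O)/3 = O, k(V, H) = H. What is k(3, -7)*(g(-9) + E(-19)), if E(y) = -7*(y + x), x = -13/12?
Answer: -14077/12 ≈ -1173.1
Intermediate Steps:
x = -13/12 (x = -13*1/12 = -13/12 ≈ -1.0833)
g(O) = -3*O
E(y) = 91/12 - 7*y (E(y) = -7*(y - 13/12) = -7*(-13/12 + y) = 91/12 - 7*y)
k(3, -7)*(g(-9) + E(-19)) = -7*(-3*(-9) + (91/12 - 7*(-19))) = -7*(27 + (91/12 + 133)) = -7*(27 + 1687/12) = -7*2011/12 = -14077/12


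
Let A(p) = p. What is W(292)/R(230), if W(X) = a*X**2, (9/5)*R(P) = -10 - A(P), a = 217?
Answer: -3469179/25 ≈ -1.3877e+5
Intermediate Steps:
R(P) = -50/9 - 5*P/9 (R(P) = 5*(-10 - P)/9 = -50/9 - 5*P/9)
W(X) = 217*X**2
W(292)/R(230) = (217*292**2)/(-50/9 - 5/9*230) = (217*85264)/(-50/9 - 1150/9) = 18502288/(-400/3) = 18502288*(-3/400) = -3469179/25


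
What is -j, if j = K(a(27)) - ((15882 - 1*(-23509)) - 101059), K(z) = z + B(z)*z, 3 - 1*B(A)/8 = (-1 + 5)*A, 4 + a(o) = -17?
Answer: -47031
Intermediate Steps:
a(o) = -21 (a(o) = -4 - 17 = -21)
B(A) = 24 - 32*A (B(A) = 24 - 8*(-1 + 5)*A = 24 - 32*A)
K(z) = z + z*(24 - 32*z) (K(z) = z + (24 - 32*z)*z = z + z*(24 - 32*z))
j = 47031 (j = -21*(25 - 32*(-21)) - ((15882 - 1*(-23509)) - 101059) = -21*(25 + 672) - ((15882 + 23509) - 101059) = -21*697 - (39391 - 101059) = -14637 - 1*(-61668) = -14637 + 61668 = 47031)
-j = -1*47031 = -47031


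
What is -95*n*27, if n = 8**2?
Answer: -164160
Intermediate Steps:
n = 64
-95*n*27 = -95*64*27 = -6080*27 = -164160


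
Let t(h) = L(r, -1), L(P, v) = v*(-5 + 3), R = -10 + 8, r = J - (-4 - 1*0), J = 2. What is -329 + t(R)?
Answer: -327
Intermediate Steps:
r = 6 (r = 2 - (-4 - 1*0) = 2 - (-4 + 0) = 2 - 1*(-4) = 2 + 4 = 6)
R = -2
L(P, v) = -2*v (L(P, v) = v*(-2) = -2*v)
t(h) = 2 (t(h) = -2*(-1) = 2)
-329 + t(R) = -329 + 2 = -327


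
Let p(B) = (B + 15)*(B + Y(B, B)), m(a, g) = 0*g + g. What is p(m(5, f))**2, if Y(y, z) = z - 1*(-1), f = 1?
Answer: 2304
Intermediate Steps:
m(a, g) = g (m(a, g) = 0 + g = g)
Y(y, z) = 1 + z (Y(y, z) = z + 1 = 1 + z)
p(B) = (1 + 2*B)*(15 + B) (p(B) = (B + 15)*(B + (1 + B)) = (15 + B)*(1 + 2*B) = (1 + 2*B)*(15 + B))
p(m(5, f))**2 = (15 + 2*1**2 + 31*1)**2 = (15 + 2*1 + 31)**2 = (15 + 2 + 31)**2 = 48**2 = 2304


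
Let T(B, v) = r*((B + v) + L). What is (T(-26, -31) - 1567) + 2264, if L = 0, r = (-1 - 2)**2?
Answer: 184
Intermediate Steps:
r = 9 (r = (-3)**2 = 9)
T(B, v) = 9*B + 9*v (T(B, v) = 9*((B + v) + 0) = 9*(B + v) = 9*B + 9*v)
(T(-26, -31) - 1567) + 2264 = ((9*(-26) + 9*(-31)) - 1567) + 2264 = ((-234 - 279) - 1567) + 2264 = (-513 - 1567) + 2264 = -2080 + 2264 = 184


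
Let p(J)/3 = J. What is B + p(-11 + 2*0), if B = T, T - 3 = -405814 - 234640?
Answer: -640484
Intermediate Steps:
T = -640451 (T = 3 + (-405814 - 234640) = 3 - 640454 = -640451)
p(J) = 3*J
B = -640451
B + p(-11 + 2*0) = -640451 + 3*(-11 + 2*0) = -640451 + 3*(-11 + 0) = -640451 + 3*(-11) = -640451 - 33 = -640484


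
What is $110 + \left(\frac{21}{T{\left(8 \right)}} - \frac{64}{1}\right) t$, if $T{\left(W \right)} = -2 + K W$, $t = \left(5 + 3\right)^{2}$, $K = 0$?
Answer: $-4658$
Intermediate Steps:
$t = 64$ ($t = 8^{2} = 64$)
$T{\left(W \right)} = -2$ ($T{\left(W \right)} = -2 + 0 W = -2 + 0 = -2$)
$110 + \left(\frac{21}{T{\left(8 \right)}} - \frac{64}{1}\right) t = 110 + \left(\frac{21}{-2} - \frac{64}{1}\right) 64 = 110 + \left(21 \left(- \frac{1}{2}\right) - 64\right) 64 = 110 + \left(- \frac{21}{2} - 64\right) 64 = 110 - 4768 = -4658$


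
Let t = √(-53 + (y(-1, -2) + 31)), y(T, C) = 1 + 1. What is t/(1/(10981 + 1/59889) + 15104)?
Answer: 1315282220*I*√5/9933011385329 ≈ 0.00029609*I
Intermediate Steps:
y(T, C) = 2
t = 2*I*√5 (t = √(-53 + (2 + 31)) = √(-53 + 33) = √(-20) = 2*I*√5 ≈ 4.4721*I)
t/(1/(10981 + 1/59889) + 15104) = (2*I*√5)/(1/(10981 + 1/59889) + 15104) = (2*I*√5)/(1/(657641110/59889) + 15104) = (2*I*√5)/(59889/657641110 + 15104) = (2*I*√5)/(9933011385329/657641110) = 657641110*(2*I*√5)/9933011385329 = 1315282220*I*√5/9933011385329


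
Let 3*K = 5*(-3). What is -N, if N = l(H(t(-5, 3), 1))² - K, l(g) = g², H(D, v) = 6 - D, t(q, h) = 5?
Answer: -6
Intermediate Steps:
K = -5 (K = (5*(-3))/3 = (⅓)*(-15) = -5)
N = 6 (N = ((6 - 1*5)²)² - 1*(-5) = ((6 - 5)²)² + 5 = (1²)² + 5 = 1² + 5 = 1 + 5 = 6)
-N = -1*6 = -6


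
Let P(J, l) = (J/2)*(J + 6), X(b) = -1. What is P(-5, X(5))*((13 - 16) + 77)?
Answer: -185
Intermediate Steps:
P(J, l) = J*(6 + J)/2 (P(J, l) = (J*(1/2))*(6 + J) = (J/2)*(6 + J) = J*(6 + J)/2)
P(-5, X(5))*((13 - 16) + 77) = ((1/2)*(-5)*(6 - 5))*((13 - 16) + 77) = ((1/2)*(-5)*1)*(-3 + 77) = -5/2*74 = -185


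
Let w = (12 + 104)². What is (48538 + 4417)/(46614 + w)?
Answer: 10591/12014 ≈ 0.88155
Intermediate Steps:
w = 13456 (w = 116² = 13456)
(48538 + 4417)/(46614 + w) = (48538 + 4417)/(46614 + 13456) = 52955/60070 = 52955*(1/60070) = 10591/12014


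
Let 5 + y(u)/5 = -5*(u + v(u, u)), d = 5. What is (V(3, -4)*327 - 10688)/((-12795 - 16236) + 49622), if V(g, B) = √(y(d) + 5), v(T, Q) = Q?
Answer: -10688/20591 + 981*I*√30/20591 ≈ -0.51906 + 0.26095*I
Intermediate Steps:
y(u) = -25 - 50*u (y(u) = -25 + 5*(-5*(u + u)) = -25 + 5*(-10*u) = -25 - 50*u)
V(g, B) = 3*I*√30 (V(g, B) = √((-25 - 50*5) + 5) = √((-25 - 250) + 5) = √(-275 + 5) = √(-270) = 3*I*√30)
(V(3, -4)*327 - 10688)/((-12795 - 16236) + 49622) = ((3*I*√30)*327 - 10688)/((-12795 - 16236) + 49622) = (981*I*√30 - 10688)/(-29031 + 49622) = (-10688 + 981*I*√30)/20591 = (-10688 + 981*I*√30)*(1/20591) = -10688/20591 + 981*I*√30/20591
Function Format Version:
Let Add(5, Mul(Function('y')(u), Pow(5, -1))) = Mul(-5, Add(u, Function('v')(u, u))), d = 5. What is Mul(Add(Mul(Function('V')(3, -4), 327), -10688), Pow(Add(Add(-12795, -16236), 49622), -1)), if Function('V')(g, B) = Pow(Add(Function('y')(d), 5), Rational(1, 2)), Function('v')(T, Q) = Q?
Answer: Add(Rational(-10688, 20591), Mul(Rational(981, 20591), I, Pow(30, Rational(1, 2)))) ≈ Add(-0.51906, Mul(0.26095, I))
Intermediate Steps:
Function('y')(u) = Add(-25, Mul(-50, u)) (Function('y')(u) = Add(-25, Mul(5, Mul(-5, Add(u, u)))) = Add(-25, Mul(5, Mul(-5, Mul(2, u)))) = Add(-25, Mul(5, Mul(-10, u))) = Add(-25, Mul(-50, u)))
Function('V')(g, B) = Mul(3, I, Pow(30, Rational(1, 2))) (Function('V')(g, B) = Pow(Add(Add(-25, Mul(-50, 5)), 5), Rational(1, 2)) = Pow(Add(Add(-25, -250), 5), Rational(1, 2)) = Pow(Add(-275, 5), Rational(1, 2)) = Pow(-270, Rational(1, 2)) = Mul(3, I, Pow(30, Rational(1, 2))))
Mul(Add(Mul(Function('V')(3, -4), 327), -10688), Pow(Add(Add(-12795, -16236), 49622), -1)) = Mul(Add(Mul(Mul(3, I, Pow(30, Rational(1, 2))), 327), -10688), Pow(Add(Add(-12795, -16236), 49622), -1)) = Mul(Add(Mul(981, I, Pow(30, Rational(1, 2))), -10688), Pow(Add(-29031, 49622), -1)) = Mul(Add(-10688, Mul(981, I, Pow(30, Rational(1, 2)))), Pow(20591, -1)) = Mul(Add(-10688, Mul(981, I, Pow(30, Rational(1, 2)))), Rational(1, 20591)) = Add(Rational(-10688, 20591), Mul(Rational(981, 20591), I, Pow(30, Rational(1, 2))))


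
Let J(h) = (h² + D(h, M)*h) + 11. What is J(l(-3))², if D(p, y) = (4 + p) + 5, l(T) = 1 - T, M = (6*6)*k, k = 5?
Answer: 6241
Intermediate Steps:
M = 180 (M = (6*6)*5 = 36*5 = 180)
D(p, y) = 9 + p
J(h) = 11 + h² + h*(9 + h) (J(h) = (h² + (9 + h)*h) + 11 = (h² + h*(9 + h)) + 11 = 11 + h² + h*(9 + h))
J(l(-3))² = (11 + (1 - 1*(-3))² + (1 - 1*(-3))*(9 + (1 - 1*(-3))))² = (11 + (1 + 3)² + (1 + 3)*(9 + (1 + 3)))² = (11 + 4² + 4*(9 + 4))² = (11 + 16 + 4*13)² = (11 + 16 + 52)² = 79² = 6241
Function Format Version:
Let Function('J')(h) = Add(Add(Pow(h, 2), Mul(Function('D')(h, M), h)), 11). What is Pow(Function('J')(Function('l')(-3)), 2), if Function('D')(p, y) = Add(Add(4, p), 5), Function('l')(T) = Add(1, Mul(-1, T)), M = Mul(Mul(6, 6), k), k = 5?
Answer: 6241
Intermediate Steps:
M = 180 (M = Mul(Mul(6, 6), 5) = Mul(36, 5) = 180)
Function('D')(p, y) = Add(9, p)
Function('J')(h) = Add(11, Pow(h, 2), Mul(h, Add(9, h))) (Function('J')(h) = Add(Add(Pow(h, 2), Mul(Add(9, h), h)), 11) = Add(Add(Pow(h, 2), Mul(h, Add(9, h))), 11) = Add(11, Pow(h, 2), Mul(h, Add(9, h))))
Pow(Function('J')(Function('l')(-3)), 2) = Pow(Add(11, Pow(Add(1, Mul(-1, -3)), 2), Mul(Add(1, Mul(-1, -3)), Add(9, Add(1, Mul(-1, -3))))), 2) = Pow(Add(11, Pow(Add(1, 3), 2), Mul(Add(1, 3), Add(9, Add(1, 3)))), 2) = Pow(Add(11, Pow(4, 2), Mul(4, Add(9, 4))), 2) = Pow(Add(11, 16, Mul(4, 13)), 2) = Pow(Add(11, 16, 52), 2) = Pow(79, 2) = 6241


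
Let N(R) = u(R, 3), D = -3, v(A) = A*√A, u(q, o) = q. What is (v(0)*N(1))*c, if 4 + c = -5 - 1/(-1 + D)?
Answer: 0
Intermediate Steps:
v(A) = A^(3/2)
N(R) = R
c = -35/4 (c = -4 + (-5 - 1/(-1 - 3)) = -4 + (-5 - 1/(-4)) = -4 + (-5 - 1*(-¼)) = -4 + (-5 + ¼) = -4 - 19/4 = -35/4 ≈ -8.7500)
(v(0)*N(1))*c = (0^(3/2)*1)*(-35/4) = (0*1)*(-35/4) = 0*(-35/4) = 0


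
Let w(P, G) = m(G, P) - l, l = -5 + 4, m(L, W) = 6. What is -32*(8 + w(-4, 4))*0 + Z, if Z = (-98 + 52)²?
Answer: 2116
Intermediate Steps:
l = -1
Z = 2116 (Z = (-46)² = 2116)
w(P, G) = 7 (w(P, G) = 6 - 1*(-1) = 6 + 1 = 7)
-32*(8 + w(-4, 4))*0 + Z = -32*(8 + 7)*0 + 2116 = -480*0 + 2116 = -32*0 + 2116 = 0 + 2116 = 2116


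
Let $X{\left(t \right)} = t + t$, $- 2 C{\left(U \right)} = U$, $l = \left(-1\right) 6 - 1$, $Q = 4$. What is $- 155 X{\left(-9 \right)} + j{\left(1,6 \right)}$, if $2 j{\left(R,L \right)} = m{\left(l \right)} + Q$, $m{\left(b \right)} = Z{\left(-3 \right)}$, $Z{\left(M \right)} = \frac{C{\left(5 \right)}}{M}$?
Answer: $\frac{33509}{12} \approx 2792.4$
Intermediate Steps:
$l = -7$ ($l = -6 - 1 = -7$)
$C{\left(U \right)} = - \frac{U}{2}$
$Z{\left(M \right)} = - \frac{5}{2 M}$ ($Z{\left(M \right)} = \frac{\left(- \frac{1}{2}\right) 5}{M} = - \frac{5}{2 M}$)
$X{\left(t \right)} = 2 t$
$m{\left(b \right)} = \frac{5}{6}$ ($m{\left(b \right)} = - \frac{5}{2 \left(-3\right)} = \left(- \frac{5}{2}\right) \left(- \frac{1}{3}\right) = \frac{5}{6}$)
$j{\left(R,L \right)} = \frac{29}{12}$ ($j{\left(R,L \right)} = \frac{\frac{5}{6} + 4}{2} = \frac{1}{2} \cdot \frac{29}{6} = \frac{29}{12}$)
$- 155 X{\left(-9 \right)} + j{\left(1,6 \right)} = - 155 \cdot 2 \left(-9\right) + \frac{29}{12} = \left(-155\right) \left(-18\right) + \frac{29}{12} = 2790 + \frac{29}{12} = \frac{33509}{12}$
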